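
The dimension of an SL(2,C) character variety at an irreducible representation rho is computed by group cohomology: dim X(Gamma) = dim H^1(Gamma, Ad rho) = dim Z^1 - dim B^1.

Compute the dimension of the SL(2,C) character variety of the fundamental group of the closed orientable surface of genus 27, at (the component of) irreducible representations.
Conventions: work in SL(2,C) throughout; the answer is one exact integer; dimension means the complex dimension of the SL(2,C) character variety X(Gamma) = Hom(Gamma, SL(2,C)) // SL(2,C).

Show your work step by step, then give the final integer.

pi_1 of the closed genus-27 surface has 54 generators bound by the single product-of-commutators relator.
Before the relator condition, cocycle space has dim 3*54 = 162.
H^2 = coker(d_2) is dual to H^0 = 0 at irreducible rho (Poincare duality), so d_2 is onto: dim Z^1 = 159.
As always at irreducible rho, dim B^1 = 3.
Hence dim X = 159 - 3 = 156.

156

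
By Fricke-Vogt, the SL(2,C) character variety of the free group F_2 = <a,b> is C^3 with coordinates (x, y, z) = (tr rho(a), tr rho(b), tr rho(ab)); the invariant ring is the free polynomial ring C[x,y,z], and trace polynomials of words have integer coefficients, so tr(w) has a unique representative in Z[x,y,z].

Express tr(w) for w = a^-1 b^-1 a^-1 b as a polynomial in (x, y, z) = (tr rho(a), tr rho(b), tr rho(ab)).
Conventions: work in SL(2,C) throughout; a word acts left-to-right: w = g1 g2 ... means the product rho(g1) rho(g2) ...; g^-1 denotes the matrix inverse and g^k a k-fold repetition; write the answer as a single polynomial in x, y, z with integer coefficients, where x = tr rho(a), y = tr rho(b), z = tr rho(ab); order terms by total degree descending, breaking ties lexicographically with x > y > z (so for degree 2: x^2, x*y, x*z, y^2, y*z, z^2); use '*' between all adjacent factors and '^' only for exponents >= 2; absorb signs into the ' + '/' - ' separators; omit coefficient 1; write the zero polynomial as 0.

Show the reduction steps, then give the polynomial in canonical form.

x*y*z - y^2 - z^2 + 2

next, tr(a^-1) = tr(a) = x
and tr(a b a) = tr(a) tr(b a) - tr(b)   [square of a] = x*z - y
next, tr(a b a b) = tr(a b) tr(a b) - tr(1)   [split at a repeated a] = z^2 - 2
next, tr(b^-1 a b a) = tr(a b a) tr(b) - tr(a b a b)   [inverse elimination on b] = x*y*z - y^2 - z^2 + 2
and tr(b a^-1 b^-1 a) = tr(b^-1 a b) tr(a) - tr(b^-1 a b a)   [inverse elimination on a] = -x*y*z + x^2 + y^2 + z^2 - 2
tr(a^-1 b^-1 a^-1 b) = tr(b a^-1 b^-1) tr(a) - tr(b a^-1 b^-1 a)   [inverse elimination on a] = x*y*z - y^2 - z^2 + 2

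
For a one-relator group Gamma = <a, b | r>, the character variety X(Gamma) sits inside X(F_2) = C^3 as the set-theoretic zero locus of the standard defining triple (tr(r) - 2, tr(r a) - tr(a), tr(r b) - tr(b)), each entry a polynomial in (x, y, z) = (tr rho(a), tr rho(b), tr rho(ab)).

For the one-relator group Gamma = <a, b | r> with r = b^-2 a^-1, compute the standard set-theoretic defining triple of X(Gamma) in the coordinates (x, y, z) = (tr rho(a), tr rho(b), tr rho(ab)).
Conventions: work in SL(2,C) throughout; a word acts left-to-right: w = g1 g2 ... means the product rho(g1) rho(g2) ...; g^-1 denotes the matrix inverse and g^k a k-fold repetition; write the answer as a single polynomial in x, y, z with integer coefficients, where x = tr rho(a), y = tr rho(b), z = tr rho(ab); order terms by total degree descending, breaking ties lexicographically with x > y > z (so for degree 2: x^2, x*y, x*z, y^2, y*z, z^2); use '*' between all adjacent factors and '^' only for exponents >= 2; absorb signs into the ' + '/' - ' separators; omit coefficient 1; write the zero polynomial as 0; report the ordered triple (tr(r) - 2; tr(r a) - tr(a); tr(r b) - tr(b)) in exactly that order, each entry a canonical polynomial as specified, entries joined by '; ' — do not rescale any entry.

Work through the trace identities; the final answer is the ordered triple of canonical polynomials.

y*z - x - 2; y^2 - x - 2; -y + z

trace(b^-1) = trace(b) = y
next, trace(b^-1 a) = trace(a) * trace(b) - trace(a b)  (eliminate b^-1) = x*y - z
and trace(b^-1 a^-1) = trace(b^-1) * trace(a) - trace(b^-1 a)  (eliminate a^-1) = z
trace(b^-2 a^-1) = trace(b^-1 a^-1) * trace(b) - trace(b^-1 a^-1 b)  (eliminate b^-1) = y*z - x
trace(b^-2) = trace(b^-1) * trace(b) - trace(1) = y^2 - 2
assemble the triple (trace(r) - 2; trace(r a) - x; trace(r b) - y)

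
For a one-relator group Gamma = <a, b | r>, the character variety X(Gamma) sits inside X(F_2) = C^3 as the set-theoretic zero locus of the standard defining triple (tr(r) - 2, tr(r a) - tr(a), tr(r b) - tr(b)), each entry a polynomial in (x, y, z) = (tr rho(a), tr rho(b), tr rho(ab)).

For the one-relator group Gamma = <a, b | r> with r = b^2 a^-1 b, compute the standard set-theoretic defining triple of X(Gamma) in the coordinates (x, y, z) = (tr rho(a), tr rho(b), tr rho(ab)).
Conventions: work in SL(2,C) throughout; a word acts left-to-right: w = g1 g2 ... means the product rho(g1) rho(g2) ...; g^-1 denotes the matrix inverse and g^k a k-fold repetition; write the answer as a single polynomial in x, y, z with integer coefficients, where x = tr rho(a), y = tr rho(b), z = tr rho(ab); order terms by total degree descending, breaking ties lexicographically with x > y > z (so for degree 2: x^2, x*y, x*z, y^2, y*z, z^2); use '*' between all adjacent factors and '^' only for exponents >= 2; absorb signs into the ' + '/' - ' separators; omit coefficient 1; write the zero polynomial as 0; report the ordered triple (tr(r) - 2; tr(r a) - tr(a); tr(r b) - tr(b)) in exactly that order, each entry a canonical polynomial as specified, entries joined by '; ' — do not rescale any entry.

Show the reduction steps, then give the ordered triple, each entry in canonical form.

trace(b^2) = trace(b) trace(b) - trace(1) = y^2 - 2
trace(b^3) = trace(b) trace(b^2) - trace(b) = y^3 - 3*y
trace(a b^2) = trace(b) trace(a b) - trace(a) = y*z - x
trace(b^3 a) = trace(b) trace(a b^2) - trace(a b) = y^2*z - x*y - z
trace(b^2 a^-1 b) = trace(b^3) trace(a) - trace(b^3 a) = x*y^3 - y^2*z - 2*x*y + z
trace(a b a b) = trace(b a) trace(b a) - trace(1) = z^2 - 2
trace(a b a) = trace(a) trace(b a) - trace(b) = x*z - y
trace(b a b^2 a) = trace(b) trace(a b a b) - trace(a b a) = y*z^2 - x*z - y
trace(b^2 a^-1 b a) = trace(b a b^2) trace(a) - trace(b a b^2 a) = x*y^2*z - x^2*y - y*z^2 + y
trace(b^4) = trace(b) trace(b^3) - trace(b^2) = y^4 - 4*y^2 + 2
trace(b^4 a) = trace(b) trace(b^2 a b) - trace(b^2 a) = y^3*z - x*y^2 - 2*y*z + x
trace(b^2 a^-1 b^2) = trace(b^4) trace(a) - trace(b^4 a) = x*y^4 - y^3*z - 3*x*y^2 + 2*y*z + x
assemble the triple (trace(r) - 2; trace(r a) - x; trace(r b) - y)

x*y^3 - y^2*z - 2*x*y + z - 2; x*y^2*z - x^2*y - y*z^2 - x + y; x*y^4 - y^3*z - 3*x*y^2 + 2*y*z + x - y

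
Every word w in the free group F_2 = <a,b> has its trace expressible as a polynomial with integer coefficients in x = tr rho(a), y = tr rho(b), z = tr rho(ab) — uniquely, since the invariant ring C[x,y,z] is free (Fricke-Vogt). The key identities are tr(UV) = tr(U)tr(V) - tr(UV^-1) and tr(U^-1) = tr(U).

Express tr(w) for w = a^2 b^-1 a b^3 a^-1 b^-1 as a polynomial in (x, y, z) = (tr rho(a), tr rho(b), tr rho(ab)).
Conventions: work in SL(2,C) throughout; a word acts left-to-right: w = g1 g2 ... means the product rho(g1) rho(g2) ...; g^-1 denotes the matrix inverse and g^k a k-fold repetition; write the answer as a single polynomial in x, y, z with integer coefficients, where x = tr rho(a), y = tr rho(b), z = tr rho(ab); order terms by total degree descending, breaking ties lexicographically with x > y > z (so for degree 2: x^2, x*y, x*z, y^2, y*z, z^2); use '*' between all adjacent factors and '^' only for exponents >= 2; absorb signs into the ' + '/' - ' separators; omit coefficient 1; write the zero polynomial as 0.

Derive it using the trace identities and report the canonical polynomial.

use: trace(b^2 a) = trace(b) trace(a b) - trace(a)   [square of b] = y*z - x
trace(b^2) = trace(b) trace(b) - trace(1)   [square of b] = y^2 - 2
apply: trace(a b^2 a) = trace(a) trace(b^2 a) - trace(b^2)   [square of a] = x*y*z - x^2 - y^2 + 2
trace(a b^2 a^2) = trace(a) trace(a b^2 a) - trace(a b^2)   [square of a] = x^2*y*z - x^3 - x*y^2 - y*z + 3*x
trace(a b a b) = trace(b a) trace(b a) - trace(1)   [split at a repeated b] = z^2 - 2
use: trace(a b a) = trace(a) trace(b a) - trace(b)   [square of a] = x*z - y
apply: trace(b a b^2 a) = trace(b) trace(a b a b) - trace(a b a)   [square of b] = y*z^2 - x*z - y
trace(b a b^2) = trace(b) trace(a b^2) - trace(a b)   [square of b] = y^2*z - x*y - z
apply: trace(a b^2 a^2 b) = trace(a) trace(b a b^2 a) - trace(b a b^2)   [square of a] = x*y*z^2 - x^2*z - y^2*z + z
apply: trace(a^2 b^-1 a b^2) = trace(a b^2 a^2) trace(b) - trace(a b^2 a^2 b)   [inverse elimination on b] = x^2*y^2*z - x^3*y - x*y^3 - x*y*z^2 + x^2*z + 3*x*y - z
use: trace(b a^3) = trace(a) trace(a b a) - trace(a b)   [square of a] = x^2*z - x*y - z
trace(a b^3 a^2) = trace(b) trace(b a^3 b) - trace(b a^3)   [square of b] = x^2*y^2*z - x^3*y - x*y^3 - x^2*z - y^2*z + 4*x*y + z
trace(b^3) = trace(b) trace(b^2) - trace(b)   [square of b] = y^3 - 3*y
trace(a b^3 a) = trace(a) trace(b^3 a) - trace(b^3)   [square of a] = x*y^2*z - x^2*y - y^3 - x*z + 3*y
use: trace(a^3 b^3 a) = trace(a) trace(a b^3 a^2) - trace(a b^3 a)   [square of a] = x^3*y^2*z - x^4*y - x^2*y^3 - x^3*z - 2*x*y^2*z + 5*x^2*y + y^3 + 2*x*z - 3*y
apply: trace(a b a b a) = trace(a) trace(b a b a) - trace(b a b)   [square of a] = x*z^2 - y*z - x
trace(a b a^3 b) = trace(a) trace(a b a b a) - trace(a b a b)   [square of a] = x^2*z^2 - x*y*z - x^2 - z^2 + 2
use: trace(a b a^3) = trace(a) trace(a^2 b a) - trace(a^2 b)   [square of a] = x^3*z - x^2*y - 2*x*z + y
trace(b a b a^3 b) = trace(b) trace(a b a^3 b) - trace(a b a^3)   [square of b] = x^2*y*z^2 - x^3*z - x*y^2*z - y*z^2 + 2*x*z + y
trace(a^3 b^3 a b) = trace(b) trace(b a b a^3 b) - trace(b a b a^3)   [square of b] = x^2*y^2*z^2 - x^3*y*z - x*y^3*z - x^2*z^2 - y^2*z^2 + 3*x*y*z + x^2 + y^2 + z^2 - 2
trace(a b^3 a b^-1 a^2) = trace(a^3 b^3 a) trace(b) - trace(a^3 b^3 a b)   [inverse elimination on b] = x^3*y^3*z - x^4*y^2 - x^2*y^4 - x^2*y^2*z^2 - x*y^3*z + 5*x^2*y^2 + x^2*z^2 + y^4 + y^2*z^2 - x*y*z - x^2 - 4*y^2 - z^2 + 2
trace(b a b^3 a) = trace(b) trace(a b a b^2) - trace(a b a b)   [square of b] = y^2*z^2 - x*y*z - y^2 - z^2 + 2
use: trace(b a b^3) = trace(b) trace(b^2 a b) - trace(b^2 a)   [square of b] = y^3*z - x*y^2 - 2*y*z + x
apply: trace(b a b^3 a^2) = trace(a) trace(b a b^3 a) - trace(b a b^3)   [square of a] = x*y^2*z^2 - x^2*y*z - y^3*z - x*z^2 + 2*y*z + x
trace(a^2 b a b^3 a) = trace(a) trace(b a b^3 a^2) - trace(b a b^3 a)   [square of a] = x^2*y^2*z^2 - x^3*y*z - x*y^3*z - x^2*z^2 - y^2*z^2 + 3*x*y*z + x^2 + y^2 + z^2 - 2
apply: trace(a b a b a b) = trace(a b) trace(a b a b) - trace(a^-1 b^-1)   [split at a repeated a] = z^3 - 3*z
trace(b a b^2 a b a) = trace(b) trace(a b a b a b) - trace(a b a b a)   [square of b] = y*z^3 - x*z^2 - 2*y*z + x
apply: trace(b a b^2 a b) = trace(b) trace(a b^2 a b) - trace(a b^2 a)   [square of b] = y^2*z^2 - 2*x*y*z + x^2 - 2
trace(b a b a^2 b a b) = trace(a) trace(b a b^2 a b a) - trace(b a b^2 a b)   [square of a] = x*y*z^3 - x^2*z^2 - y^2*z^2 + 2
apply: trace(b a b a^2 b a) = trace(a) trace(b a b a b a) - trace(b a b a b)   [square of a] = x*z^3 - y*z^2 - 2*x*z + y
apply: trace(a^2 b a b^3 a b) = trace(b) trace(b a b a^2 b a b) - trace(b a b a^2 b a)   [square of b] = x*y^2*z^3 - x^2*y*z^2 - y^3*z^2 - x*z^3 + y*z^2 + 2*x*z + y
apply: trace(a b^3 a b^-1 a^2 b) = trace(a^2 b a b^3 a) trace(b) - trace(a^2 b a b^3 a b)   [inverse elimination on b] = x^2*y^3*z^2 - x^3*y^2*z - x*y^4*z - x*y^2*z^3 + 3*x*y^2*z + x*z^3 + x^2*y + y^3 - 2*x*z - 3*y
trace(b^-1 a^2 b^-1 a b^3 a) = trace(a b^3 a b^-1 a^2) trace(b) - trace(a b^3 a b^-1 a^2 b)   [inverse elimination on b] = x^3*y^4*z - x^4*y^3 - x^2*y^5 - 2*x^2*y^3*z^2 + x^3*y^2*z + x*y^2*z^3 + 5*x^2*y^3 + x^2*y*z^2 + y^5 + y^3*z^2 - 4*x*y^2*z - x*z^3 - 2*x^2*y - 5*y^3 - y*z^2 + 2*x*z + 5*y
trace(a^2 b^-1 a b^3 a^-1 b^-1) = trace(b^-1 a^2 b^-1 a b^3) trace(a) - trace(b^-1 a^2 b^-1 a b^3 a)   [inverse elimination on a] = -x^3*y^4*z + x^4*y^3 + x^2*y^5 + 2*x^2*y^3*z^2 - x*y^2*z^3 - x^4*y - 6*x^2*y^3 - 2*x^2*y*z^2 - y^5 - y^3*z^2 + x^3*z + 4*x*y^2*z + x*z^3 + 5*x^2*y + 5*y^3 + y*z^2 - 3*x*z - 5*y

-x^3*y^4*z + x^4*y^3 + x^2*y^5 + 2*x^2*y^3*z^2 - x*y^2*z^3 - x^4*y - 6*x^2*y^3 - 2*x^2*y*z^2 - y^5 - y^3*z^2 + x^3*z + 4*x*y^2*z + x*z^3 + 5*x^2*y + 5*y^3 + y*z^2 - 3*x*z - 5*y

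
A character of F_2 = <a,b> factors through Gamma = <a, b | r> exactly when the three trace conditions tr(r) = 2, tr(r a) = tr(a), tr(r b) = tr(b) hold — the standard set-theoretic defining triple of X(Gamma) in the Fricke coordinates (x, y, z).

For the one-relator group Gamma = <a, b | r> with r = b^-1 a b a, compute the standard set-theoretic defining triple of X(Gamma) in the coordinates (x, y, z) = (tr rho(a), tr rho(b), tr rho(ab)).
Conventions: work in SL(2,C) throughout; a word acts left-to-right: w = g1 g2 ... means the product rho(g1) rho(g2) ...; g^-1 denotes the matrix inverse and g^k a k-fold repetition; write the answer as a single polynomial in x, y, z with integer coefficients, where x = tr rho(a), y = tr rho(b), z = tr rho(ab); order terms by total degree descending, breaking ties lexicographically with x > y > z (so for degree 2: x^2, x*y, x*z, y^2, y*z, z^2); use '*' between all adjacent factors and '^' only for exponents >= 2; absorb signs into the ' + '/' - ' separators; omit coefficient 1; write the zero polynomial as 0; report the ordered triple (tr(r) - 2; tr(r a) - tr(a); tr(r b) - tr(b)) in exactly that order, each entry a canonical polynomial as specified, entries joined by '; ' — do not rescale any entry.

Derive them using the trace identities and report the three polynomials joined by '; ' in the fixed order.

trace(a b a) = trace(a)*trace(b a) - trace(b)   [square of a] = x*z - y
trace(a b a b) = trace(a b)*trace(a b) - trace(1)   [split at a repeated a] = z^2 - 2
apply: trace(b^-1 a b a) = trace(a b a)*trace(b) - trace(a b a b)   [inverse elimination on b] = x*y*z - y^2 - z^2 + 2
use: trace(a b a^2) = trace(a)*trace(b a^2) - trace(b a)  (reduce the a square) = x^2*z - x*y - z
trace(b a b) = trace(b)*trace(a b) - trace(a)  (reduce the b square) = y*z - x
trace(a b a^2 b) = trace(a)*trace(b a b a) - trace(b a b)  (reduce the a square) = x*z^2 - y*z - x
use: trace(b^-1 a b a^2) = trace(a b a^2)*trace(b) - trace(a b a^2 b)  (eliminate b^-1) = x^2*y*z - x*y^2 - x*z^2 + x
assemble the triple (trace(r) - 2; trace(r a) - x; trace(r b) - y)

x*y*z - y^2 - z^2; x^2*y*z - x*y^2 - x*z^2; x*z - 2*y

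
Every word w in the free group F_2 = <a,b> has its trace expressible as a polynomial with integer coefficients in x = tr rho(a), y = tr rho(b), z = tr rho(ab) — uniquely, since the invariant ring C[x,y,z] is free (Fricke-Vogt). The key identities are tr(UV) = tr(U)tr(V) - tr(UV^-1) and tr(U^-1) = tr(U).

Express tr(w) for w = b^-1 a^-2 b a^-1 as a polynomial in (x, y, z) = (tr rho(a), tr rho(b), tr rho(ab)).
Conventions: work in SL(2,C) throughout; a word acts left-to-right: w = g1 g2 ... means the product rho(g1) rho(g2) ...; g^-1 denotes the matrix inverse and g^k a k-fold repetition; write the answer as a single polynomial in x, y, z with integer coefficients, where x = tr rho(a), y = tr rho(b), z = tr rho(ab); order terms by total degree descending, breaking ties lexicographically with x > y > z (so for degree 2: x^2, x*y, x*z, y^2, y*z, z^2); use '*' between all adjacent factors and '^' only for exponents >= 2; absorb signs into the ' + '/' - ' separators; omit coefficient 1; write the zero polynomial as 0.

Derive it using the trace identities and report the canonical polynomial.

x^2*y*z - x*y^2 - x*z^2 + x

reduce: trace(a^-1 b) = trace(b) * trace(a) - trace(b a)  (eliminate a^-1) = x*y - z
reduce: trace(a^-2 b) = trace(a^-1 b) * trace(a) - trace(a^-1 b a)  (eliminate a^-1) = x^2*y - x*z - y
trace(a^-2 b a^-1) = trace(a^-2 b) * trace(a) - trace(a^-2 b a)  (eliminate a^-1) = x^3*y - x^2*z - 2*x*y + z
trace(b^2) = trace(b) * trace(b) - trace(1)  (reduce the b square) = y^2 - 2
trace(b^2 a) = trace(b) * trace(a b) - trace(a)  (reduce the b square) = y*z - x
trace(b a^-1 b) = trace(b^2) * trace(a) - trace(b^2 a)  (eliminate a^-1) = x*y^2 - y*z - x
reduce: trace(b a b a) = trace(b a) * trace(b a) - trace(1)  (split on b) = z^2 - 2
trace(b a^-1 b a) = trace(b a b) * trace(a) - trace(b a b a)  (eliminate a^-1) = x*y*z - x^2 - z^2 + 2
so trace(a^-1 b a^-1 b) = trace(b a^-1 b) * trace(a) - trace(b a^-1 b a)  (eliminate a^-1) = x^2*y^2 - 2*x*y*z + z^2 - 2
trace(a^-2 b a^-1 b) = trace(a^-1 b a^-1 b) * trace(a) - trace(a^-1 b a^-1 b a)  (eliminate a^-1) = x^3*y^2 - 2*x^2*y*z - x*y^2 + x*z^2 + y*z - x
so trace(b^-1 a^-2 b a^-1) = trace(a^-2 b a^-1) * trace(b) - trace(a^-2 b a^-1 b)  (eliminate b^-1) = x^2*y*z - x*y^2 - x*z^2 + x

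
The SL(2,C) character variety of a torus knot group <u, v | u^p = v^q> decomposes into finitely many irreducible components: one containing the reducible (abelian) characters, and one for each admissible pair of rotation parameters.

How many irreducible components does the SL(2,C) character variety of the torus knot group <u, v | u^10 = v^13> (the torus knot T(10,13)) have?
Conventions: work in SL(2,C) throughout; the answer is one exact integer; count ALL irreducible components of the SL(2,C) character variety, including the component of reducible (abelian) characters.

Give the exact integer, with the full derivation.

In the torus knot group T(10,13), u^10 = v^13 is central, so an irreducible representation sends it to +I or -I (Schur).
This locks tr(u) to 2*cos(pi*alpha/10), alpha in 1..9, and tr(v) to 2*cos(pi*beta/13), beta in 1..12, on each component of irreducible characters.
Consistency of u^10 = (-1)^alpha I with v^13 = (-1)^beta I forces alpha = beta (mod 2).
count pairs: odd alpha (5 choices) x odd beta (6), plus even alpha (4) x even beta (6): 5*6 + 4*6 = 54.
Total: 54 irreducible-character components + 1 reducible (abelian) component = 55.

55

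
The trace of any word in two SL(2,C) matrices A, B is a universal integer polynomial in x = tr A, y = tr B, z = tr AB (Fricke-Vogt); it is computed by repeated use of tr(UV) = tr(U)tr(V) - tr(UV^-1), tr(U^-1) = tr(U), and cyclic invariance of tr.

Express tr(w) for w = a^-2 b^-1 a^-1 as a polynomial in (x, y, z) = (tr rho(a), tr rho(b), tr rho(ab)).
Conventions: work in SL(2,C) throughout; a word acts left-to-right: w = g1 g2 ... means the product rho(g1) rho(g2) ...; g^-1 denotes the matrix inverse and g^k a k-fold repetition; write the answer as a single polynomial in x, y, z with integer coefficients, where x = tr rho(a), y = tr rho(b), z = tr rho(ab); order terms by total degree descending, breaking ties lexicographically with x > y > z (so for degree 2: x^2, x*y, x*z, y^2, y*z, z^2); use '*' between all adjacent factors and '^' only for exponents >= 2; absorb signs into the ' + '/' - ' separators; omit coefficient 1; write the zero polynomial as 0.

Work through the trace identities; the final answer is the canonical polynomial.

x^2*z - x*y - z

apply: trace(a^-1) = trace(a) = x
trace(a^-2) = trace(a^-1)*trace(a) - trace(1)  (eliminate a^-1) = x^2 - 2
trace(b a^-1) = trace(b)*trace(a) - trace(b a)  (eliminate a^-1) = x*y - z
trace(a^-2 b) = trace(b a^-1)*trace(a) - trace(b)  (eliminate a^-1) = x^2*y - x*z - y
use: trace(a^-2 b^-1) = trace(a^-2)*trace(b) - trace(a^-2 b)  (eliminate b^-1) = x*z - y
apply: trace(a^-2 b^-1 a^-1) = trace(a^-2 b^-1)*trace(a) - trace(a^-2 b^-1 a)  (eliminate a^-1) = x^2*z - x*y - z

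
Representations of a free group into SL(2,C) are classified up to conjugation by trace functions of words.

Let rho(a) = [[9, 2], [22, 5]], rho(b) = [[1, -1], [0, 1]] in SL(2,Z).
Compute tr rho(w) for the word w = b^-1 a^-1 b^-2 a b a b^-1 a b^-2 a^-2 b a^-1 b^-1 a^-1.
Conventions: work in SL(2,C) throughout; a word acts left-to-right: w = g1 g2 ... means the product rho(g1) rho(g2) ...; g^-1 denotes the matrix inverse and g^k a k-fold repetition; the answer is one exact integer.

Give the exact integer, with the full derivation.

17809558862

rho(b^-1) = [[1, 1], [0, 1]]
... * rho(a^-1) = [[5, -2], [-22, 9]]  ->  [[-17, 7], [-22, 9]]
... * rho(b^-1) = [[1, 1], [0, 1]]  ->  [[-17, -10], [-22, -13]]
... * rho(b^-1) = [[1, 1], [0, 1]]  ->  [[-17, -27], [-22, -35]]
... * rho(a) = [[9, 2], [22, 5]]  ->  [[-747, -169], [-968, -219]]
... * rho(b) = [[1, -1], [0, 1]]  ->  [[-747, 578], [-968, 749]]
... * rho(a) = [[9, 2], [22, 5]]  ->  [[5993, 1396], [7766, 1809]]
... * rho(b^-1) = [[1, 1], [0, 1]]  ->  [[5993, 7389], [7766, 9575]]
... * rho(a) = [[9, 2], [22, 5]]  ->  [[216495, 48931], [280544, 63407]]
... * rho(b^-1) = [[1, 1], [0, 1]]  ->  [[216495, 265426], [280544, 343951]]
... * rho(b^-1) = [[1, 1], [0, 1]]  ->  [[216495, 481921], [280544, 624495]]
... * rho(a^-1) = [[5, -2], [-22, 9]]  ->  [[-9519787, 3904299], [-12336170, 5059367]]
... * rho(a^-1) = [[5, -2], [-22, 9]]  ->  [[-133493513, 54178265], [-172986924, 70206643]]
... * rho(b) = [[1, -1], [0, 1]]  ->  [[-133493513, 187671778], [-172986924, 243193567]]
... * rho(a^-1) = [[5, -2], [-22, 9]]  ->  [[-4796246681, 1956033028], [-6215193094, 2534715951]]
... * rho(b^-1) = [[1, 1], [0, 1]]  ->  [[-4796246681, -2840213653], [-6215193094, -3680477143]]
... * rho(a^-1) = [[5, -2], [-22, 9]]  ->  [[38503466961, -15969429515], [49894531676, -20693908099]]
tr = 38503466961 + -20693908099 = 17809558862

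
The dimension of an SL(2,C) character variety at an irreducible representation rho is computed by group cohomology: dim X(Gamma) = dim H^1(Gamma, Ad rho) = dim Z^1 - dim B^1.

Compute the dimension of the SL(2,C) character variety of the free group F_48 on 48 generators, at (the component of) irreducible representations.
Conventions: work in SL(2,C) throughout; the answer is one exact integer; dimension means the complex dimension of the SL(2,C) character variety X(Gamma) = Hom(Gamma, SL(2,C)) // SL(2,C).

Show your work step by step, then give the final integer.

141

Gamma = F_48 has 48 generators and no relators.
A cocycle picks one sl_2 vector per generator freely, giving dim Z^1 = 3*48 = 144.
At an irreducible rho the centralizer of the image in sl_2 is 0, so the coboundary map sl_2 -> Z^1 is injective: dim B^1 = 3.
dim X = dim H^1 = dim Z^1 - dim B^1 = 144 - 3 = 141.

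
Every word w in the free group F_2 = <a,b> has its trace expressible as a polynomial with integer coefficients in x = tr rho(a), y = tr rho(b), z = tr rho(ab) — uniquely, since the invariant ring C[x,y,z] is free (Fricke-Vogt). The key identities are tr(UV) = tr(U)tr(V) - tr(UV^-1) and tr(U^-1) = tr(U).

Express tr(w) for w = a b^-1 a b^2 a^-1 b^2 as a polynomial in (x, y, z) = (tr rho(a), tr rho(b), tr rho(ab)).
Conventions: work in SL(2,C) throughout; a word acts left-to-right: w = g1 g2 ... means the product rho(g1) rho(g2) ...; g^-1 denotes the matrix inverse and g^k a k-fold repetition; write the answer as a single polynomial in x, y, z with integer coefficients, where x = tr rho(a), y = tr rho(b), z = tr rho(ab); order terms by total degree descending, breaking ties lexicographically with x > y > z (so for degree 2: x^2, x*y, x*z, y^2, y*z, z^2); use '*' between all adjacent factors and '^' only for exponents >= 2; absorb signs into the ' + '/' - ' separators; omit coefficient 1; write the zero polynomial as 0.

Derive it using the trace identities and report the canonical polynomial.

trace(a b^2) = trace(b) trace(a b) - trace(a) = y*z - x
apply: trace(b a b^2) = trace(b) trace(a b^2) - trace(a b) = y^2*z - x*y - z
trace(b^4 a) = trace(b) trace(b a b^2) - trace(b a b) = y^3*z - x*y^2 - 2*y*z + x
trace(b^2) = trace(b) trace(b) - trace(1) = y^2 - 2
trace(b^3) = trace(b) trace(b^2) - trace(b) = y^3 - 3*y
use: trace(b^4) = trace(b) trace(b^3) - trace(b^2) = y^4 - 4*y^2 + 2
trace(a b^4 a) = trace(a) trace(b^4 a) - trace(b^4) = x*y^3*z - x^2*y^2 - y^4 - 2*x*y*z + x^2 + 4*y^2 - 2
use: trace(a b a b) = trace(a b) trace(a b) - trace(1) = z^2 - 2
trace(a b a) = trace(a) trace(b a) - trace(b) = x*z - y
trace(a b a b^2) = trace(b) trace(a b a b) - trace(a b a) = y*z^2 - x*z - y
apply: trace(a b a b^3) = trace(b) trace(a b a b^2) - trace(a b a b) = y^2*z^2 - x*y*z - y^2 - z^2 + 2
trace(a b^4 a b) = trace(b) trace(a b a b^3) - trace(a b a b^2) = y^3*z^2 - x*y^2*z - y^3 - 2*y*z^2 + x*z + 3*y
trace(b^2 a b^-1 a b^2) = trace(a b^4 a) trace(b) - trace(a b^4 a b) = x*y^4*z - x^2*y^3 - y^5 - y^3*z^2 - x*y^2*z + x^2*y + 5*y^3 + 2*y*z^2 - x*z - 5*y
trace(a^2 b a b) = trace(a) trace(b a b a) - trace(b a b) = x*z^2 - y*z - x
trace(a^2 b a) = trace(a) trace(b a^2) - trace(b a) = x^2*z - x*y - z
trace(a b^2 a^2 b) = trace(b) trace(a^2 b a b) - trace(a^2 b a) = x*y*z^2 - x^2*z - y^2*z + z
use: trace(a b^2 a) = trace(a) trace(b^2 a) - trace(b^2) = x*y*z - x^2 - y^2 + 2
trace(a b^2 a^2) = trace(a) trace(a b^2 a) - trace(a b^2) = x^2*y*z - x^3 - x*y^2 - y*z + 3*x
use: trace(a b^2 a b^2 a) = trace(b) trace(a b^2 a^2 b) - trace(a b^2 a^2) = x*y^2*z^2 - 2*x^2*y*z - y^3*z + x^3 + x*y^2 + 2*y*z - 3*x
use: trace(a b a b a b) = trace(a b) trace(a b a b) - trace(a^-1 b^-1) = z^3 - 3*z
apply: trace(a b^2 a b a b) = trace(b) trace(a b a b a b) - trace(a b a b a) = y*z^3 - x*z^2 - 2*y*z + x
apply: trace(a b^2 a b a) = trace(a) trace(b^2 a b a) - trace(b^2 a b) = x*y*z^2 - x^2*z - y^2*z + z
trace(a b^2 a b^2 a b) = trace(b) trace(a b^2 a b a b) - trace(a b^2 a b a) = y^2*z^3 - 2*x*y*z^2 + x^2*z - y^2*z + x*y - z
trace(b^2 a b^-1 a b^2 a) = trace(a b^2 a b^2 a) trace(b) - trace(a b^2 a b^2 a b) = x*y^3*z^2 - 2*x^2*y^2*z - y^4*z - y^2*z^3 + x^3*y + x*y^3 + 2*x*y*z^2 - x^2*z + 3*y^2*z - 4*x*y + z
trace(a b^-1 a b^2 a^-1 b^2) = trace(b^2 a b^-1 a b^2) trace(a) - trace(b^2 a b^-1 a b^2 a) = x^2*y^4*z - x^3*y^3 - x*y^5 - 2*x*y^3*z^2 + x^2*y^2*z + y^4*z + y^2*z^3 + 4*x*y^3 - 3*y^2*z - x*y - z

x^2*y^4*z - x^3*y^3 - x*y^5 - 2*x*y^3*z^2 + x^2*y^2*z + y^4*z + y^2*z^3 + 4*x*y^3 - 3*y^2*z - x*y - z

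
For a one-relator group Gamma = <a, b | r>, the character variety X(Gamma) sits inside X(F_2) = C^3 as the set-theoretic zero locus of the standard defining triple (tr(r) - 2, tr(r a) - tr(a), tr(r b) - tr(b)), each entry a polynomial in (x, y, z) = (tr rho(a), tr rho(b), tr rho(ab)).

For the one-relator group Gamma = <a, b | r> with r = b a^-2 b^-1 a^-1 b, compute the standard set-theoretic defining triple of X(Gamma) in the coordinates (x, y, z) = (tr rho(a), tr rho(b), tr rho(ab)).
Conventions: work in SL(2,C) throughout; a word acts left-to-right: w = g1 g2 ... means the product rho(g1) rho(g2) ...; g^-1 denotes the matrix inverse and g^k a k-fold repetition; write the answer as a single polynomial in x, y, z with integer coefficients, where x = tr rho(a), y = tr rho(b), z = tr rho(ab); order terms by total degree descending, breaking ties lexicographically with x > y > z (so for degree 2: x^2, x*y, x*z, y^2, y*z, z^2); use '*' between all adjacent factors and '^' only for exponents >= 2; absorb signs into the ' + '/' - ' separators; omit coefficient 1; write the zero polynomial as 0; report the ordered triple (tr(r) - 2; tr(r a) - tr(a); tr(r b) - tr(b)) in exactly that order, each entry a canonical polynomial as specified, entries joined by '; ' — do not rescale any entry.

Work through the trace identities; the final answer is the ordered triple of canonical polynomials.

trace(a^-1 b) = trace(b) * trace(a) - trace(b a)   [inverse elimination on a] = x*y - z
trace(b a^-2) = trace(a^-1 b) * trace(a) - trace(a^-1 b a)   [inverse elimination on a] = x^2*y - x*z - y
next, trace(b^2) = trace(b) * trace(b) - trace(1)   [square of b] = y^2 - 2
and trace(b^2 a) = trace(b) * trace(a b) - trace(a)   [square of b] = y*z - x
next, trace(b^2 a^-1) = trace(b^2) * trace(a) - trace(b^2 a)   [inverse elimination on a] = x*y^2 - y*z - x
and trace(b a b^2) = trace(b) * trace(b a b) - trace(b a)   [square of b] = y^2*z - x*y - z
next, trace(a b a b) = trace(a b) * trace(a b) - trace(1)   [split at a repeated a] = z^2 - 2
trace(a b a) = trace(a) * trace(b a) - trace(b)   [square of a] = x*z - y
trace(b a b^2 a) = trace(b) * trace(a b a b) - trace(a b a)   [square of b] = y*z^2 - x*z - y
next, trace(a^-1 b a b^2) = trace(b a b^2) * trace(a) - trace(b a b^2 a)   [inverse elimination on a] = x*y^2*z - x^2*y - y*z^2 + y
next, trace(a b^2 a^-2 b) = trace(a^-1 b a b^2) * trace(a) - trace(a^-1 b a b^2 a)   [inverse elimination on a] = x^2*y^2*z - x^3*y - x*y*z^2 - y^2*z + 2*x*y + z
and trace(b^2 a^-2 b^-1 a) = trace(a b^2 a^-2) * trace(b) - trace(a b^2 a^-2 b)   [inverse elimination on b] = -x^2*y^2*z + x^3*y + x*y^3 + x*y*z^2 - 3*x*y - z
next, trace(b a^-2 b^-1 a^-1 b) = trace(b^2 a^-2 b^-1) * trace(a) - trace(b^2 a^-2 b^-1 a)   [inverse elimination on a] = x^2*y^2*z - x*y^3 - x*y*z^2 - x^2*z + 2*x*y + z
next, trace(b a b a b a) = trace(b a b a) * trace(b a) - trace(a b) = z^3 - 3*z
next, trace(a b a b a^-1 b) = trace(b a b a b) * trace(a) - trace(b a b a b a) = x*y*z^2 - x^2*z - z^3 - x*y + 3*z
next, trace(b a b a^-1 b^-1 a) = trace(a b a b a^-1) * trace(b) - trace(a b a b a^-1 b) = -x*y*z^2 + x^2*z + y^2*z + z^3 - 3*z
and trace(a^-1 b^-1 a^-1 b a b) = trace(b a b a^-1 b^-1) * trace(a) - trace(b a b a^-1 b^-1 a) = x*y*z^2 - x^2*z - y^2*z - z^3 + x*y + 3*z
trace(b a^-2 b^-1 a^-1 b a) = trace(a^-1 b^-1 a^-1 b a b) * trace(a) - trace(a^-1 b^-1 a^-1 b a b a) = x^2*y*z^2 - x^3*z - x*y^2*z - x*z^3 + x^2*y + 3*x*z - y
and trace(b^3) = trace(b) * trace(b^2) - trace(b) = y^3 - 3*y
trace(b a b^3) = trace(b) * trace(a b^3) - trace(a b^2) = y^3*z - x*y^2 - 2*y*z + x
trace(b a b^3 a) = trace(b) * trace(a b a b^2) - trace(a b a b) = y^2*z^2 - x*y*z - y^2 - z^2 + 2
next, trace(a b^3 a^-1 b) = trace(b a b^3) * trace(a) - trace(b a b^3 a) = x*y^3*z - x^2*y^2 - y^2*z^2 - x*y*z + x^2 + y^2 + z^2 - 2
next, trace(b^3 a^-1 b^-1 a) = trace(a b^3 a^-1) * trace(b) - trace(a b^3 a^-1 b) = -x*y^3*z + x^2*y^2 + y^4 + y^2*z^2 + x*y*z - x^2 - 4*y^2 - z^2 + 2
trace(b^-1 a^-1 b^3 a^-1) = trace(b^3 a^-1 b^-1) * trace(a) - trace(b^3 a^-1 b^-1 a) = x*y^3*z - y^4 - y^2*z^2 - 2*x*y*z + 4*y^2 + z^2 - 2
and trace(b a^-2 b^-1 a^-1 b^2) = trace(b^-1 a^-1 b^3 a^-1) * trace(a) - trace(b^-1 a^-1 b^3) = x^2*y^3*z - x*y^4 - x*y^2*z^2 - 2*x^2*y*z + 3*x*y^2 + x*z^2 + y*z - x
assemble the triple (trace(r) - 2; trace(r a) - x; trace(r b) - y)

x^2*y^2*z - x*y^3 - x*y*z^2 - x^2*z + 2*x*y + z - 2; x^2*y*z^2 - x^3*z - x*y^2*z - x*z^3 + x^2*y + 3*x*z - x - y; x^2*y^3*z - x*y^4 - x*y^2*z^2 - 2*x^2*y*z + 3*x*y^2 + x*z^2 + y*z - x - y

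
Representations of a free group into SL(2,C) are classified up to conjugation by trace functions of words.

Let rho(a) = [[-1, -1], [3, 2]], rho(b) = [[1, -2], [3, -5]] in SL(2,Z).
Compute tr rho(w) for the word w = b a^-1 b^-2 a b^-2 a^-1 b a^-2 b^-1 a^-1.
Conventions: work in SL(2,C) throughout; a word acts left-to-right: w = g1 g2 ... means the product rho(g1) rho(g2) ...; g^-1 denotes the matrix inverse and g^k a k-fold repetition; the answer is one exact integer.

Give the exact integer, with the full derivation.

rho(b) = [[1, -2], [3, -5]]
... * rho(a^-1) = [[2, 1], [-3, -1]]  ->  [[8, 3], [21, 8]]
... * rho(b^-1) = [[-5, 2], [-3, 1]]  ->  [[-49, 19], [-129, 50]]
... * rho(b^-1) = [[-5, 2], [-3, 1]]  ->  [[188, -79], [495, -208]]
... * rho(a) = [[-1, -1], [3, 2]]  ->  [[-425, -346], [-1119, -911]]
... * rho(b^-1) = [[-5, 2], [-3, 1]]  ->  [[3163, -1196], [8328, -3149]]
... * rho(b^-1) = [[-5, 2], [-3, 1]]  ->  [[-12227, 5130], [-32193, 13507]]
... * rho(a^-1) = [[2, 1], [-3, -1]]  ->  [[-39844, -17357], [-104907, -45700]]
... * rho(b) = [[1, -2], [3, -5]]  ->  [[-91915, 166473], [-242007, 438314]]
... * rho(a^-1) = [[2, 1], [-3, -1]]  ->  [[-683249, -258388], [-1798956, -680321]]
... * rho(a^-1) = [[2, 1], [-3, -1]]  ->  [[-591334, -424861], [-1556949, -1118635]]
... * rho(b^-1) = [[-5, 2], [-3, 1]]  ->  [[4231253, -1607529], [11140650, -4232533]]
... * rho(a^-1) = [[2, 1], [-3, -1]]  ->  [[13285093, 5838782], [34978899, 15373183]]
tr = 13285093 + 15373183 = 28658276

28658276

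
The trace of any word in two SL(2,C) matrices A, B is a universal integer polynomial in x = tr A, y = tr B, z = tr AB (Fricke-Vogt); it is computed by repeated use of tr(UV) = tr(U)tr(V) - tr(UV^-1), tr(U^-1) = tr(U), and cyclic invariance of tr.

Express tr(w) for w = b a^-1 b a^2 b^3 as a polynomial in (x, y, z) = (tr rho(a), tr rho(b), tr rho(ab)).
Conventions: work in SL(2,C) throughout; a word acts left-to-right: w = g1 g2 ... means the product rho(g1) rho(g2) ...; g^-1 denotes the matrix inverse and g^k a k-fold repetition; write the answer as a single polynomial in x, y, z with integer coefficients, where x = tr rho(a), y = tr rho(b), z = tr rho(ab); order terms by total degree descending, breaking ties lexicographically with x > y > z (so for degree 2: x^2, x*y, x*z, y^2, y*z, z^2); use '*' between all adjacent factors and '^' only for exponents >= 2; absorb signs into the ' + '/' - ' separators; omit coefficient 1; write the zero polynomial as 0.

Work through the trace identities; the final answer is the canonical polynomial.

use: trace(b^2 a) = trace(b) trace(a b) - trace(a)  (reduce the b square) = y*z - x
trace(b^2) = trace(b) trace(b) - trace(1)  (reduce the b square) = y^2 - 2
trace(a^2 b^2) = trace(a) trace(b^2 a) - trace(b^2)  (reduce the a square) = x*y*z - x^2 - y^2 + 2
use: trace(a^2 b) = trace(a) trace(b a) - trace(b)  (reduce the a square) = x*z - y
apply: trace(a^2 b^3) = trace(b) trace(a^2 b^2) - trace(a^2 b)  (reduce the b square) = x*y^2*z - x^2*y - y^3 - x*z + 3*y
apply: trace(b^3 a^2 b) = trace(b) trace(a^2 b^3) - trace(a^2 b^2)  (reduce the b square) = x*y^3*z - x^2*y^2 - y^4 - 2*x*y*z + x^2 + 4*y^2 - 2
apply: trace(b a^2 b^4) = trace(b) trace(b^3 a^2 b) - trace(b^3 a^2)  (reduce the b square) = x*y^4*z - x^2*y^3 - y^5 - 3*x*y^2*z + 2*x^2*y + 5*y^3 + x*z - 5*y
trace(a b a b) = trace(b a) trace(b a) - trace(1)  (split on b) = z^2 - 2
use: trace(b^2 a b a) = trace(b) trace(a b a b) - trace(a b a)  (reduce the b square) = y*z^2 - x*z - y
apply: trace(b^2 a b) = trace(b) trace(a b^2) - trace(a b)  (reduce the b square) = y^2*z - x*y - z
trace(a b a^2 b^2) = trace(a) trace(b^2 a b a) - trace(b^2 a b)  (reduce the a square) = x*y*z^2 - x^2*z - y^2*z + z
trace(a b a^2 b) = trace(a) trace(b a b a) - trace(b a b)  (reduce the a square) = x*z^2 - y*z - x
use: trace(a b a^2 b^3) = trace(b) trace(a b a^2 b^2) - trace(a b a^2 b)  (reduce the b square) = x*y^2*z^2 - x^2*y*z - y^3*z - x*z^2 + 2*y*z + x
trace(b a^2 b^4 a) = trace(b) trace(a b a^2 b^3) - trace(a b a^2 b^2)  (reduce the b square) = x*y^3*z^2 - x^2*y^2*z - y^4*z - 2*x*y*z^2 + x^2*z + 3*y^2*z + x*y - z
use: trace(b a^-1 b a^2 b^3) = trace(b a^2 b^4) trace(a) - trace(b a^2 b^4 a)  (eliminate a^-1) = x^2*y^4*z - x^3*y^3 - x*y^5 - x*y^3*z^2 - 2*x^2*y^2*z + y^4*z + 2*x^3*y + 5*x*y^3 + 2*x*y*z^2 - 3*y^2*z - 6*x*y + z

x^2*y^4*z - x^3*y^3 - x*y^5 - x*y^3*z^2 - 2*x^2*y^2*z + y^4*z + 2*x^3*y + 5*x*y^3 + 2*x*y*z^2 - 3*y^2*z - 6*x*y + z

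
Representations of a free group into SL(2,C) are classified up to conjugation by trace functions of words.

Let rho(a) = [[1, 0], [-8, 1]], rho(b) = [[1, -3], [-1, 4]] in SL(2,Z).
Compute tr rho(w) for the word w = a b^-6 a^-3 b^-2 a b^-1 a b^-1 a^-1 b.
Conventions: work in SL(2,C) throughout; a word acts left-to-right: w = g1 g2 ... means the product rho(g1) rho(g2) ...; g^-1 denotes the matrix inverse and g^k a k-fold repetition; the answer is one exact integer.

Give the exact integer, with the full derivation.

214540823918

rho(a) = [[1, 0], [-8, 1]]
... * rho(b^-1) = [[4, 3], [1, 1]]  ->  [[4, 3], [-31, -23]]
... * rho(b^-1) = [[4, 3], [1, 1]]  ->  [[19, 15], [-147, -116]]
... * rho(b^-1) = [[4, 3], [1, 1]]  ->  [[91, 72], [-704, -557]]
... * rho(b^-1) = [[4, 3], [1, 1]]  ->  [[436, 345], [-3373, -2669]]
... * rho(b^-1) = [[4, 3], [1, 1]]  ->  [[2089, 1653], [-16161, -12788]]
... * rho(b^-1) = [[4, 3], [1, 1]]  ->  [[10009, 7920], [-77432, -61271]]
... * rho(a^-1) = [[1, 0], [8, 1]]  ->  [[73369, 7920], [-567600, -61271]]
... * rho(a^-1) = [[1, 0], [8, 1]]  ->  [[136729, 7920], [-1057768, -61271]]
... * rho(a^-1) = [[1, 0], [8, 1]]  ->  [[200089, 7920], [-1547936, -61271]]
... * rho(b^-1) = [[4, 3], [1, 1]]  ->  [[808276, 608187], [-6253015, -4705079]]
... * rho(b^-1) = [[4, 3], [1, 1]]  ->  [[3841291, 3033015], [-29717139, -23464124]]
... * rho(a) = [[1, 0], [-8, 1]]  ->  [[-20422829, 3033015], [157995853, -23464124]]
... * rho(b^-1) = [[4, 3], [1, 1]]  ->  [[-78658301, -58235472], [608519288, 450523435]]
... * rho(a) = [[1, 0], [-8, 1]]  ->  [[387225475, -58235472], [-2995668192, 450523435]]
... * rho(b^-1) = [[4, 3], [1, 1]]  ->  [[1490666428, 1103440953], [-11532149333, -8536481141]]
... * rho(a^-1) = [[1, 0], [8, 1]]  ->  [[10318194052, 1103440953], [-79823998461, -8536481141]]
... * rho(b) = [[1, -3], [-1, 4]]  ->  [[9214753099, -26540818344], [-71287517320, 205326070819]]
tr = 9214753099 + 205326070819 = 214540823918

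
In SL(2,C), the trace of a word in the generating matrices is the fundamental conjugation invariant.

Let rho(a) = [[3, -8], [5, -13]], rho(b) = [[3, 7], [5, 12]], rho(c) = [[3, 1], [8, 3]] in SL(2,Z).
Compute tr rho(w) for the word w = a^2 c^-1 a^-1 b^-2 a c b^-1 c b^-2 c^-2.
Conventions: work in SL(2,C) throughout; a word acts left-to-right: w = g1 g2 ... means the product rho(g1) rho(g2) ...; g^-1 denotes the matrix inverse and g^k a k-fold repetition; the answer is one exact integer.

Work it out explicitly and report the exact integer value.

rho(a) = [[3, -8], [5, -13]]
... * rho(a) = [[3, -8], [5, -13]]  ->  [[-31, 80], [-50, 129]]
... * rho(c^-1) = [[3, -1], [-8, 3]]  ->  [[-733, 271], [-1182, 437]]
... * rho(a^-1) = [[-13, 8], [-5, 3]]  ->  [[8174, -5051], [13181, -8145]]
... * rho(b^-1) = [[12, -7], [-5, 3]]  ->  [[123343, -72371], [198897, -116702]]
... * rho(b^-1) = [[12, -7], [-5, 3]]  ->  [[1841971, -1080514], [2970274, -1742385]]
... * rho(a) = [[3, -8], [5, -13]]  ->  [[123343, -689086], [198897, -1111187]]
... * rho(c) = [[3, 1], [8, 3]]  ->  [[-5142659, -1943915], [-8292805, -3134664]]
... * rho(b^-1) = [[12, -7], [-5, 3]]  ->  [[-51992333, 30166868], [-83840340, 48645643]]
... * rho(c) = [[3, 1], [8, 3]]  ->  [[85357945, 38508271], [137644124, 62096589]]
... * rho(b^-1) = [[12, -7], [-5, 3]]  ->  [[831753985, -481980802], [1341246543, -777219101]]
... * rho(b^-1) = [[12, -7], [-5, 3]]  ->  [[12390951830, -7268220301], [19981054021, -11720383104]]
... * rho(c^-1) = [[3, -1], [-8, 3]]  ->  [[95318617898, -34195612733], [153706226895, -55142203333]]
... * rho(c^-1) = [[3, -1], [-8, 3]]  ->  [[559520755558, -197905456097], [902256307349, -319132836894]]
tr = 559520755558 + -319132836894 = 240387918664

240387918664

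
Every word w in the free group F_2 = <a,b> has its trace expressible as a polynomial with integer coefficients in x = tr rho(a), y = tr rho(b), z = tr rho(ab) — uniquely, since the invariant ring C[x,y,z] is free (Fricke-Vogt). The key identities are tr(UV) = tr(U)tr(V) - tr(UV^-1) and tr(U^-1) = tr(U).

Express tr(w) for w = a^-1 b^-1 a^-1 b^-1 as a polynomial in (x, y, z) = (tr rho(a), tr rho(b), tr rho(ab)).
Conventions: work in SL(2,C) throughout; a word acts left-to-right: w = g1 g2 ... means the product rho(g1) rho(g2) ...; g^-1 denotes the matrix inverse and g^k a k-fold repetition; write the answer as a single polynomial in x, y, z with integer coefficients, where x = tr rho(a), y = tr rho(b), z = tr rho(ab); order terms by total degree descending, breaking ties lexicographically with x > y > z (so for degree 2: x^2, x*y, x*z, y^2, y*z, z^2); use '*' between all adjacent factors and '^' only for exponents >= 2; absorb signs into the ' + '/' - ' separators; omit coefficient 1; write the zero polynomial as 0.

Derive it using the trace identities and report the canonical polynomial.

z^2 - 2

trace(a^-1) = trace(a) = x
and trace(a^-1 b) = trace(b) * trace(a) - trace(b a) = x*y - z
trace(a^-1 b^-1) = trace(a^-1) * trace(b) - trace(a^-1 b) = z
next, trace(b^-1 a^-1 b^-1) = trace(a^-1 b^-1) * trace(b) - trace(a^-1) = y*z - x
trace(a b a) = trace(a) * trace(b a) - trace(b) = x*z - y
trace(a b a b) = trace(b a) * trace(b a) - trace(1)   [split at repeated b] = z^2 - 2
and trace(b^-1 a b a) = trace(a b a) * trace(b) - trace(a b a b) = x*y*z - y^2 - z^2 + 2
and trace(a^-1 b^-1 a b) = trace(b^-1 a b) * trace(a) - trace(b^-1 a b a) = -x*y*z + x^2 + y^2 + z^2 - 2
next, trace(b^-1 a^-1 b^-1 a) = trace(a^-1 b^-1 a) * trace(b) - trace(a^-1 b^-1 a b) = x*y*z - x^2 - z^2 + 2
trace(a^-1 b^-1 a^-1 b^-1) = trace(b^-1 a^-1 b^-1) * trace(a) - trace(b^-1 a^-1 b^-1 a) = z^2 - 2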